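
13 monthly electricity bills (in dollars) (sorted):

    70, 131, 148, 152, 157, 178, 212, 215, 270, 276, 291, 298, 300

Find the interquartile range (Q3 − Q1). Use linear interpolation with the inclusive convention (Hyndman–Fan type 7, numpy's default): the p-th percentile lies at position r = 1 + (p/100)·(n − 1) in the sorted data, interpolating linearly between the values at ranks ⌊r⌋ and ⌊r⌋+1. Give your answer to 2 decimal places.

124.00

n = 13.
P25: r = 4 (integer) → 152.
P75: r = 10 (integer) → 276.
Difference: 276 − 152 = 124.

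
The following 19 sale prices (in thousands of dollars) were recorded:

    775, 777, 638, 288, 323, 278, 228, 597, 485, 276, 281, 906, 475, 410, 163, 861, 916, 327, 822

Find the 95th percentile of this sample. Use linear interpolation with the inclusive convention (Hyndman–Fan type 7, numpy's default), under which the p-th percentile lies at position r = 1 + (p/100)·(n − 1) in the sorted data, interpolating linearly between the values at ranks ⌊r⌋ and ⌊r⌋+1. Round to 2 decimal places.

Sorted: 163, 228, 276, 278, 281, 288, 323, 327, 410, 475, 485, 597, 638, 775, 777, 822, 861, 906, 916.
n = 19.
r = 1 + (95/100)·(19 − 1) = 1 + 17.1 = 18.1.
Rank 18 is 906 and rank 19 is 916.
Interpolate: 906 + 0.1·(916 − 906) = 906 + 0.1·10 = 907.

907.00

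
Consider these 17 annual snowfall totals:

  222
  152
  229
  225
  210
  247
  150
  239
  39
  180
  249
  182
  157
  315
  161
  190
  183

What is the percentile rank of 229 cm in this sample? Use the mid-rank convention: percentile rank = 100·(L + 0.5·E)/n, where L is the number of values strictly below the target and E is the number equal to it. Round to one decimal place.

73.5

Sorted: 39, 150, 152, 157, 161, 180, 182, 183, 190, 210, 222, 225, 229, 239, 247, 249, 315.
Count below 229: L = 12; count equal: E = 1; n = 17.
Percentile rank = 100·(12 + 0.5·1)/17 = 100·12.5/17 = 73.53.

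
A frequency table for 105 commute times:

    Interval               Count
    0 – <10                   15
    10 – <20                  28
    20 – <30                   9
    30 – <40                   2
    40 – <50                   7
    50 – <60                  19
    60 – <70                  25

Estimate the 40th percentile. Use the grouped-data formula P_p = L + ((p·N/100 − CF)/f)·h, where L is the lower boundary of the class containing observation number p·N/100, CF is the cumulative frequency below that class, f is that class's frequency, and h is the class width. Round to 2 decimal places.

N = 105; target position k = 40/100 · 105 = 42.
Cumulative frequencies: 15, 43, 52, 54, 61, 80, 105.
Observation 42 falls in the class 10 – <20.
L = 10, CF = 15, f = 28, h = 10.
P40 = 10 + ((42 − 15)/28)·10 = 10 + 9.64286 = 19.6429.

19.64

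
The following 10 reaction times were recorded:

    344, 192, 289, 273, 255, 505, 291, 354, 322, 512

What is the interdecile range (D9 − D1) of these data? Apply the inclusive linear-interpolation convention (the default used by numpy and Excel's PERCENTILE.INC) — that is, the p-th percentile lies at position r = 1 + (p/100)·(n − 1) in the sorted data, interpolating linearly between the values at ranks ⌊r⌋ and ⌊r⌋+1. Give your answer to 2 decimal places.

Sorted: 192, 255, 273, 289, 291, 322, 344, 354, 505, 512.
n = 10.
P10: r = 1.9; ranks 1–2 are 192, 255; interpolating gives 248.7.
P90: r = 9.1; ranks 9–10 are 505, 512; interpolating gives 505.7.
Difference: 505.7 − 248.7 = 257.

257.00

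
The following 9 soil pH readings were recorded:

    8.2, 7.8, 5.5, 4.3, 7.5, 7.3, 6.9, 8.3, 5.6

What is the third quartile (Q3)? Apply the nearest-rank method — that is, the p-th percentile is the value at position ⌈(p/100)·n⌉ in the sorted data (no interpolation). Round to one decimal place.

Sorted: 4.3, 5.5, 5.6, 6.9, 7.3, 7.5, 7.8, 8.2, 8.3.
n = 9.
Position = ⌈75/100 · 9⌉ = ⌈6.75⌉ = 7.
The value at rank 7 is 7.8.

7.8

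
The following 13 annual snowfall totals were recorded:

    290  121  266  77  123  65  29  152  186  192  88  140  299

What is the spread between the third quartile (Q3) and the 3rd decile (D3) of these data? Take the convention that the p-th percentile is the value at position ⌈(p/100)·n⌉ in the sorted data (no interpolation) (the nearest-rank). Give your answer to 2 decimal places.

104.00

Sorted: 29, 65, 77, 88, 121, 123, 140, 152, 186, 192, 266, 290, 299.
n = 13.
P30: rank ⌈30/100·13⌉ = 4 → 88.
P75: rank ⌈75/100·13⌉ = 10 → 192.
Difference: 192 − 88 = 104.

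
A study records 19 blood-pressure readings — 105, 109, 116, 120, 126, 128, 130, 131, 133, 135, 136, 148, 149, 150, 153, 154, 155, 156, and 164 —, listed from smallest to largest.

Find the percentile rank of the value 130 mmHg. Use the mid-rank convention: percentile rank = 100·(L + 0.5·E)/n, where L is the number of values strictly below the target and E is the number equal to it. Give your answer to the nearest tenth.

Count below 130: L = 6; count equal: E = 1; n = 19.
Percentile rank = 100·(6 + 0.5·1)/19 = 100·6.5/19 = 34.21.

34.2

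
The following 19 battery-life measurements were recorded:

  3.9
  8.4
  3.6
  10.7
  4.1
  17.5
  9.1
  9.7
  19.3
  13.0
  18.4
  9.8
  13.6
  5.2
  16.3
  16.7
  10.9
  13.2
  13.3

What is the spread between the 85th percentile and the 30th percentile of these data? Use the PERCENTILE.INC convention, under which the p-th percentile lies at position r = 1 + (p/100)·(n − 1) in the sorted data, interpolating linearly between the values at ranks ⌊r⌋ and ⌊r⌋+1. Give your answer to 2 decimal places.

Sorted: 3.6, 3.9, 4.1, 5.2, 8.4, 9.1, 9.7, 9.8, 10.7, 10.9, 13.0, 13.2, 13.3, 13.6, 16.3, 16.7, 17.5, 18.4, 19.3.
n = 19.
P30: r = 6.4; ranks 6–7 are 9.1, 9.7; interpolating gives 9.34.
P85: r = 16.3; ranks 16–17 are 16.7, 17.5; interpolating gives 16.94.
Difference: 16.94 − 9.34 = 7.6.

7.60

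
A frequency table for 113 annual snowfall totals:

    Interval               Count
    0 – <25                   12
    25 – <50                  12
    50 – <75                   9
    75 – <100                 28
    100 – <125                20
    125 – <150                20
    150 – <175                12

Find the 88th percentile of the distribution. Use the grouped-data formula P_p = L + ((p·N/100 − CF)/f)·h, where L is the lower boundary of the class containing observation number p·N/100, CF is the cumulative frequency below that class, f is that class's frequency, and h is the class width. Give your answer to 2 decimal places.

148.05

N = 113; target position k = 88/100 · 113 = 99.44.
Cumulative frequencies: 12, 24, 33, 61, 81, 101, 113.
Observation 99.44 falls in the class 125 – <150.
L = 125, CF = 81, f = 20, h = 25.
P88 = 125 + ((99.44 − 81)/20)·25 = 125 + 23.05 = 148.05.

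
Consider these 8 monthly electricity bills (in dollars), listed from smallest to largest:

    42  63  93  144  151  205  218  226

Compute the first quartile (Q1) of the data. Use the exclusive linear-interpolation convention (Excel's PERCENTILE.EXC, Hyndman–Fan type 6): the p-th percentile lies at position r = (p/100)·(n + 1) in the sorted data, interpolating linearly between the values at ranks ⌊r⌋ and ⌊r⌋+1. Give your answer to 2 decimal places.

n = 8.
r = (25/100)·(8 + 1) = 2.25.
Rank 2 is 63 and rank 3 is 93.
Interpolate: 63 + 0.25·(93 − 63) = 63 + 0.25·30 = 70.5.

70.50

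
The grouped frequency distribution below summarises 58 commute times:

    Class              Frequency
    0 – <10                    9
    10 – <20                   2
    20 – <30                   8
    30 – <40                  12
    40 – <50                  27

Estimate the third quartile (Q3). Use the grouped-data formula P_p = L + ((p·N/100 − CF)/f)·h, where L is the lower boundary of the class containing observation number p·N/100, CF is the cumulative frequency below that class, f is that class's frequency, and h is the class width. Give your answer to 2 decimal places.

44.63

N = 58; target position k = 75/100 · 58 = 43.5.
Cumulative frequencies: 9, 11, 19, 31, 58.
Observation 43.5 falls in the class 40 – <50.
L = 40, CF = 31, f = 27, h = 10.
P75 = 40 + ((43.5 − 31)/27)·10 = 40 + 4.62963 = 44.6296.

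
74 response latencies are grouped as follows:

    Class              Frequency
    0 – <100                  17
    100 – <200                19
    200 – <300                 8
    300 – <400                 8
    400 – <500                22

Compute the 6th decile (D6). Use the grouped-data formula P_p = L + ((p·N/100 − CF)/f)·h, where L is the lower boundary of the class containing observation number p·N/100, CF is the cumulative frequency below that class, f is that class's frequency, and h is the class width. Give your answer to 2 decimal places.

N = 74; target position k = 60/100 · 74 = 44.4.
Cumulative frequencies: 17, 36, 44, 52, 74.
Observation 44.4 falls in the class 300 – <400.
L = 300, CF = 44, f = 8, h = 100.
P60 = 300 + ((44.4 − 44)/8)·100 = 300 + 5 = 305.

305.00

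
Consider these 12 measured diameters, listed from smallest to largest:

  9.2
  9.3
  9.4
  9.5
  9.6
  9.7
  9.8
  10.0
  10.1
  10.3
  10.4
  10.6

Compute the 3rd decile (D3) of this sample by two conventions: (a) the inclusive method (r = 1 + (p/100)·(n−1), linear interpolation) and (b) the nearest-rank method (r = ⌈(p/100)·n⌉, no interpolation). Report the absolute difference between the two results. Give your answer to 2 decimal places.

0.03

n = 12.
(a) r = 4.3; between ranks 4 (9.5) and 5 (9.6): 9.53.
(b) the nearest-rank method: rank 4 → 9.5.
|9.53 − 9.5| = 0.03.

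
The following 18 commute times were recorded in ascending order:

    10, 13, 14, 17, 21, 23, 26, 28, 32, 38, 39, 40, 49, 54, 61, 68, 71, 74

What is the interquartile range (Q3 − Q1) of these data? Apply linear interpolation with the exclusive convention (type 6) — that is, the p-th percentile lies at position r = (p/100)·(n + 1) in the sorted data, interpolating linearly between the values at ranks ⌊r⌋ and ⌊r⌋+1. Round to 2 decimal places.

35.75

n = 18.
P25: r = 4.75; ranks 4–5 are 17, 21; interpolating gives 20.
P75: r = 14.25; ranks 14–15 are 54, 61; interpolating gives 55.75.
Difference: 55.75 − 20 = 35.75.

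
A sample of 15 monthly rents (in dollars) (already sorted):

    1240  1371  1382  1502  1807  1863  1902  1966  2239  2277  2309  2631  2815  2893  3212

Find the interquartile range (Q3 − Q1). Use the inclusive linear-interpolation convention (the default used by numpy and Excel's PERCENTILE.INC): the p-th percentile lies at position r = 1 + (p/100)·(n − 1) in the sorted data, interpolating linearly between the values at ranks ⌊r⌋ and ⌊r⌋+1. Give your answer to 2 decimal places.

815.50

n = 15.
P25: r = 4.5; ranks 4–5 are 1502, 1807; interpolating gives 1654.5.
P75: r = 11.5; ranks 11–12 are 2309, 2631; interpolating gives 2470.
Difference: 2470 − 1654.5 = 815.5.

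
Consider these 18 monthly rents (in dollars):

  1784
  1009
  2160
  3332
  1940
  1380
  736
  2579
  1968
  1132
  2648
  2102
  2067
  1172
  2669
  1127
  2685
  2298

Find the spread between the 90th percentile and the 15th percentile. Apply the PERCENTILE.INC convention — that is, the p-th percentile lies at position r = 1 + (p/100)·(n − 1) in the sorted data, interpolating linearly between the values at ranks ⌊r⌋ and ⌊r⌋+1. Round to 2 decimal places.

Sorted: 736, 1009, 1127, 1132, 1172, 1380, 1784, 1940, 1968, 2067, 2102, 2160, 2298, 2579, 2648, 2669, 2685, 3332.
n = 18.
P15: r = 3.55; ranks 3–4 are 1127, 1132; interpolating gives 1129.75.
P90: r = 16.3; ranks 16–17 are 2669, 2685; interpolating gives 2673.8.
Difference: 2673.8 − 1129.75 = 1544.05.

1544.05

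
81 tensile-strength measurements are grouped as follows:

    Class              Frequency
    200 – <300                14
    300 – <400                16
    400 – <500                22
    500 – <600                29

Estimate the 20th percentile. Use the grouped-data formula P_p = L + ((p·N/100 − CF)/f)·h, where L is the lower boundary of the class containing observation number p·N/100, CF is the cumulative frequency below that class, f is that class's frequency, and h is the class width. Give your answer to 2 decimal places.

313.75

N = 81; target position k = 20/100 · 81 = 16.2.
Cumulative frequencies: 14, 30, 52, 81.
Observation 16.2 falls in the class 300 – <400.
L = 300, CF = 14, f = 16, h = 100.
P20 = 300 + ((16.2 − 14)/16)·100 = 300 + 13.75 = 313.75.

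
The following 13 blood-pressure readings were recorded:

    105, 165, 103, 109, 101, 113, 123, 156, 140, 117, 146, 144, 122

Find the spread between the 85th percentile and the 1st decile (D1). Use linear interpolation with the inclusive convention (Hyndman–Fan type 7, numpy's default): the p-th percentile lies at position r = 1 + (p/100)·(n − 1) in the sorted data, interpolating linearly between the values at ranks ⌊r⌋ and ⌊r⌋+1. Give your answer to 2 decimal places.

Sorted: 101, 103, 105, 109, 113, 117, 122, 123, 140, 144, 146, 156, 165.
n = 13.
P10: r = 2.2; ranks 2–3 are 103, 105; interpolating gives 103.4.
P85: r = 11.2; ranks 11–12 are 146, 156; interpolating gives 148.
Difference: 148 − 103.4 = 44.6.

44.60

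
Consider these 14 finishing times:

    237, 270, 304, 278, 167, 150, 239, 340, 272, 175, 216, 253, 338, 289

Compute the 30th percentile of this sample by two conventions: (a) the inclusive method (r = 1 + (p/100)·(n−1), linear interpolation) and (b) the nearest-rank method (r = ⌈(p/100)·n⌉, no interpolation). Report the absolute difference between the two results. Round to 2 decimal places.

2.10

Sorted: 150, 167, 175, 216, 237, 239, 253, 270, 272, 278, 289, 304, 338, 340.
n = 14.
(a) r = 4.9; between ranks 4 (216) and 5 (237): 234.9.
(b) the nearest-rank method: rank 5 → 237.
|234.9 − 237| = 2.1.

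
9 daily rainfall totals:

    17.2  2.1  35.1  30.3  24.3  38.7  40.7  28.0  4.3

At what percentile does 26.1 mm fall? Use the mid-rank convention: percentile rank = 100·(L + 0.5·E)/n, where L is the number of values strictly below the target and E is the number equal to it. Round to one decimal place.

Sorted: 2.1, 4.3, 17.2, 24.3, 28.0, 30.3, 35.1, 38.7, 40.7.
Count below 26.1: L = 4; count equal: E = 0; n = 9.
Percentile rank = 100·(4 + 0.5·0)/9 = 100·4/9 = 44.44.

44.4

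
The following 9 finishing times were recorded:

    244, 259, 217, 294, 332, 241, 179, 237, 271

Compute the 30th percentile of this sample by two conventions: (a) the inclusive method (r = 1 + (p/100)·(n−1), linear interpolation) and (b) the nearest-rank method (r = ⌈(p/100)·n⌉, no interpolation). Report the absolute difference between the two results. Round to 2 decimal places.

Sorted: 179, 217, 237, 241, 244, 259, 271, 294, 332.
n = 9.
(a) r = 3.4; between ranks 3 (237) and 4 (241): 238.6.
(b) the nearest-rank method: rank 3 → 237.
|238.6 − 237| = 1.6.

1.60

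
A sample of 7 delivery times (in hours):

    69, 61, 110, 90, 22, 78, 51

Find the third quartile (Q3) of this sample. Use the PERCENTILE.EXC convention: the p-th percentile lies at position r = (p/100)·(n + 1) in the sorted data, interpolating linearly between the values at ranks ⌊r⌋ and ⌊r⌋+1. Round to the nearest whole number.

90

Sorted: 22, 51, 61, 69, 78, 90, 110.
n = 7.
r = (75/100)·(7 + 1) = 6.
r is an integer, so P75 is the value at rank 6: 90.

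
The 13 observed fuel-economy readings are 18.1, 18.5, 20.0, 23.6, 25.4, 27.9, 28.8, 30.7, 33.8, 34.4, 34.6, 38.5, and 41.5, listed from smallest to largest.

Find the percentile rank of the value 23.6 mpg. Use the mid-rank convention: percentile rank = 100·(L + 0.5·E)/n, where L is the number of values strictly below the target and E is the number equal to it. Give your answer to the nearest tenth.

26.9

Count below 23.6: L = 3; count equal: E = 1; n = 13.
Percentile rank = 100·(3 + 0.5·1)/13 = 100·3.5/13 = 26.92.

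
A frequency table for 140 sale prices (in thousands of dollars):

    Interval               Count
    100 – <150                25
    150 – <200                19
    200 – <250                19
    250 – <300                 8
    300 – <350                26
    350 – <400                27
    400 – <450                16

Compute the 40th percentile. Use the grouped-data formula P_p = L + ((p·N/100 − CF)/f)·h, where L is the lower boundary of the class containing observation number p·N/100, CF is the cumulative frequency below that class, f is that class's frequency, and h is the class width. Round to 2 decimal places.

231.58

N = 140; target position k = 40/100 · 140 = 56.
Cumulative frequencies: 25, 44, 63, 71, 97, 124, 140.
Observation 56 falls in the class 200 – <250.
L = 200, CF = 44, f = 19, h = 50.
P40 = 200 + ((56 − 44)/19)·50 = 200 + 31.5789 = 231.579.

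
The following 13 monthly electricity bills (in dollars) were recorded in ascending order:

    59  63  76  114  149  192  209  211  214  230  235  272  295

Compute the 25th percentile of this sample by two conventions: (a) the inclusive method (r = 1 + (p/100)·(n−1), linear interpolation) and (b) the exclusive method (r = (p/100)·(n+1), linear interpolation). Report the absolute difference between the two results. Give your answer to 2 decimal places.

19.00

n = 13.
(a) r = 4 → value at rank 4 = 114.
(b) r = 3.5; between ranks 3 (76) and 4 (114): 95.
|114 − 95| = 19.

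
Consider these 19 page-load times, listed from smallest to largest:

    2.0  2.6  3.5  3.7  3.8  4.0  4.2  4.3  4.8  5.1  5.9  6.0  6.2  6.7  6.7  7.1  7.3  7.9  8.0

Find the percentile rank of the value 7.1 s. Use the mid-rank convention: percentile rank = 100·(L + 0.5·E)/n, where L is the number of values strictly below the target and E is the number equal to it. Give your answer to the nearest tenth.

81.6

Count below 7.1: L = 15; count equal: E = 1; n = 19.
Percentile rank = 100·(15 + 0.5·1)/19 = 100·15.5/19 = 81.58.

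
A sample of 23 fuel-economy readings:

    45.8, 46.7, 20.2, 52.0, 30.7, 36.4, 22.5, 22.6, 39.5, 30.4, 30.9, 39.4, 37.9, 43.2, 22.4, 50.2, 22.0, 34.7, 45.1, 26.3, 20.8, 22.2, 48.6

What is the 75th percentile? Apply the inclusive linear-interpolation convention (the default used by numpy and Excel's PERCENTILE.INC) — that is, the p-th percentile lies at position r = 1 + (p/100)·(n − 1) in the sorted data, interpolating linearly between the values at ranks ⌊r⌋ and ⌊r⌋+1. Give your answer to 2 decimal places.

44.15

Sorted: 20.2, 20.8, 22.0, 22.2, 22.4, 22.5, 22.6, 26.3, 30.4, 30.7, 30.9, 34.7, 36.4, 37.9, 39.4, 39.5, 43.2, 45.1, 45.8, 46.7, 48.6, 50.2, 52.0.
n = 23.
r = 1 + (75/100)·(23 − 1) = 1 + 16.5 = 17.5.
Rank 17 is 43.2 and rank 18 is 45.1.
Interpolate: 43.2 + 0.5·(45.1 − 43.2) = 43.2 + 0.5·1.9 = 44.15.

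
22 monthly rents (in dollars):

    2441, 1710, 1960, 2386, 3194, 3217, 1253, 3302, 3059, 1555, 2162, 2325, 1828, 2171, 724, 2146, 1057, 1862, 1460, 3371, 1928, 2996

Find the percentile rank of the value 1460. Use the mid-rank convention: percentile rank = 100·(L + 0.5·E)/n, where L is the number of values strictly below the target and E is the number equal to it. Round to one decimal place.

Sorted: 724, 1057, 1253, 1460, 1555, 1710, 1828, 1862, 1928, 1960, 2146, 2162, 2171, 2325, 2386, 2441, 2996, 3059, 3194, 3217, 3302, 3371.
Count below 1460: L = 3; count equal: E = 1; n = 22.
Percentile rank = 100·(3 + 0.5·1)/22 = 100·3.5/22 = 15.91.

15.9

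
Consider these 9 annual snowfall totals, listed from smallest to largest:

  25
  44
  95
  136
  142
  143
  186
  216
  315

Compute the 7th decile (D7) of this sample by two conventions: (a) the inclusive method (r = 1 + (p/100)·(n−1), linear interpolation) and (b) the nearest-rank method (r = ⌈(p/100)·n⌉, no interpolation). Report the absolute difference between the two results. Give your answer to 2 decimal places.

17.20

n = 9.
(a) r = 6.6; between ranks 6 (143) and 7 (186): 168.8.
(b) the nearest-rank method: rank 7 → 186.
|168.8 − 186| = 17.2.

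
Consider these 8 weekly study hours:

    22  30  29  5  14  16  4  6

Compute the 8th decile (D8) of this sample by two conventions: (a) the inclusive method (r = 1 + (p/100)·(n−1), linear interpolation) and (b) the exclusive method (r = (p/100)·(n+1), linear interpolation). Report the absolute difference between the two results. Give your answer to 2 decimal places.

Sorted: 4, 5, 6, 14, 16, 22, 29, 30.
n = 8.
(a) r = 6.6; between ranks 6 (22) and 7 (29): 26.2.
(b) r = 7.2; between ranks 7 (29) and 8 (30): 29.2.
|26.2 − 29.2| = 3.

3.00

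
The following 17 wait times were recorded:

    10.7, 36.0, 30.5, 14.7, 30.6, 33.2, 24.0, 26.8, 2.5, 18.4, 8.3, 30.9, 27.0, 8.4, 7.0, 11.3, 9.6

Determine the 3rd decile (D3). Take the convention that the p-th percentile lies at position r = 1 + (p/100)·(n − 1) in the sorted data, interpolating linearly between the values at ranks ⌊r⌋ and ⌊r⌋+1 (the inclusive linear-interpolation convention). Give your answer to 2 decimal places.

Sorted: 2.5, 7.0, 8.3, 8.4, 9.6, 10.7, 11.3, 14.7, 18.4, 24.0, 26.8, 27.0, 30.5, 30.6, 30.9, 33.2, 36.0.
n = 17.
r = 1 + (30/100)·(17 − 1) = 1 + 4.8 = 5.8.
Rank 5 is 9.6 and rank 6 is 10.7.
Interpolate: 9.6 + 0.8·(10.7 − 9.6) = 9.6 + 0.8·1.1 = 10.48.

10.48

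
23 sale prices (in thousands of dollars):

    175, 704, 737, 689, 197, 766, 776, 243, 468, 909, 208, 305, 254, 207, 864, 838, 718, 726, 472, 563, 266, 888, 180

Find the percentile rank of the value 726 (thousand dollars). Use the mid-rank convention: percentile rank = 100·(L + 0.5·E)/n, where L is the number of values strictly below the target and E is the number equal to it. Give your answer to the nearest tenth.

Sorted: 175, 180, 197, 207, 208, 243, 254, 266, 305, 468, 472, 563, 689, 704, 718, 726, 737, 766, 776, 838, 864, 888, 909.
Count below 726: L = 15; count equal: E = 1; n = 23.
Percentile rank = 100·(15 + 0.5·1)/23 = 100·15.5/23 = 67.39.

67.4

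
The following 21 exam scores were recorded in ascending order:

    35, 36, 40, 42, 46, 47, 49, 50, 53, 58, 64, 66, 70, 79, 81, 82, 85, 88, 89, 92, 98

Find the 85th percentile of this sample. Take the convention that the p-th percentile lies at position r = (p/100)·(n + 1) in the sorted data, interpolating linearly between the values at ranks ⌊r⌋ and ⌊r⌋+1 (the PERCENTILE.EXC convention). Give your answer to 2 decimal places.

n = 21.
r = (85/100)·(21 + 1) = 18.7.
Rank 18 is 88 and rank 19 is 89.
Interpolate: 88 + 0.7·(89 − 88) = 88 + 0.7·1 = 88.7.

88.70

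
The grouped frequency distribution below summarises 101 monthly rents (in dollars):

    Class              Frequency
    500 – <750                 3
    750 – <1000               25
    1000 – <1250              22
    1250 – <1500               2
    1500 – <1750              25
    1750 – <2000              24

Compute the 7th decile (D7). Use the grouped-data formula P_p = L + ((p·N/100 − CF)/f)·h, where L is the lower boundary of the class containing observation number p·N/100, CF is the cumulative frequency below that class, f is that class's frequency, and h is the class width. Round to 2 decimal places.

1687.00

N = 101; target position k = 70/100 · 101 = 70.7.
Cumulative frequencies: 3, 28, 50, 52, 77, 101.
Observation 70.7 falls in the class 1500 – <1750.
L = 1500, CF = 52, f = 25, h = 250.
P70 = 1500 + ((70.7 − 52)/25)·250 = 1500 + 187 = 1687.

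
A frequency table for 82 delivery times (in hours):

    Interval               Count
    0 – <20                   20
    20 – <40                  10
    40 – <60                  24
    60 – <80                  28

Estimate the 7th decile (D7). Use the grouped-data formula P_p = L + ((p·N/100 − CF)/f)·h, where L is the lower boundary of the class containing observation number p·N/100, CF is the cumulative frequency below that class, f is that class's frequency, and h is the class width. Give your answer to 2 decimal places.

N = 82; target position k = 70/100 · 82 = 57.4.
Cumulative frequencies: 20, 30, 54, 82.
Observation 57.4 falls in the class 60 – <80.
L = 60, CF = 54, f = 28, h = 20.
P70 = 60 + ((57.4 − 54)/28)·20 = 60 + 2.42857 = 62.4286.

62.43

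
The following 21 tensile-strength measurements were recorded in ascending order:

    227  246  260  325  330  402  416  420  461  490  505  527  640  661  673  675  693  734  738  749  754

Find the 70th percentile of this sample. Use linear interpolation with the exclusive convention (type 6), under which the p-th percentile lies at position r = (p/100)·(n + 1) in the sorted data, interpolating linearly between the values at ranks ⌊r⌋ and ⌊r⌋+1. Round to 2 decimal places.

673.80

n = 21.
r = (70/100)·(21 + 1) = 15.4.
Rank 15 is 673 and rank 16 is 675.
Interpolate: 673 + 0.4·(675 − 673) = 673 + 0.4·2 = 673.8.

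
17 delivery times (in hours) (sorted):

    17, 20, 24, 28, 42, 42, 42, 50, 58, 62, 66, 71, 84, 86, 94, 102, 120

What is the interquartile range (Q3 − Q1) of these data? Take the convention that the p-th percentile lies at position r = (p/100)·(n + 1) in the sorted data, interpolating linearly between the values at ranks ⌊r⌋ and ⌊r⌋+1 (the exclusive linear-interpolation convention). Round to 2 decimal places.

n = 17.
P25: r = 4.5; ranks 4–5 are 28, 42; interpolating gives 35.
P75: r = 13.5; ranks 13–14 are 84, 86; interpolating gives 85.
Difference: 85 − 35 = 50.

50.00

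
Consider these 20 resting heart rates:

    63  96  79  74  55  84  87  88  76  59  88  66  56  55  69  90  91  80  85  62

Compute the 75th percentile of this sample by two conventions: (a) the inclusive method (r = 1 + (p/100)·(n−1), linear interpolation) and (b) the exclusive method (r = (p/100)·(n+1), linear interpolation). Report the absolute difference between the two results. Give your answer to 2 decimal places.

Sorted: 55, 55, 56, 59, 62, 63, 66, 69, 74, 76, 79, 80, 84, 85, 87, 88, 88, 90, 91, 96.
n = 20.
(a) r = 15.25; between ranks 15 (87) and 16 (88): 87.25.
(b) r = 15.75; between ranks 15 (87) and 16 (88): 87.75.
|87.25 − 87.75| = 0.5.

0.50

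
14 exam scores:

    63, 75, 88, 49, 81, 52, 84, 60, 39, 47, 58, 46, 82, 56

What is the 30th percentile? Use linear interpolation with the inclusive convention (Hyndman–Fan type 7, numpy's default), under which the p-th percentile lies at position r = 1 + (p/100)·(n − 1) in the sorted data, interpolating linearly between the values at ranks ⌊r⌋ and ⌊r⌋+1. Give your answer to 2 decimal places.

Sorted: 39, 46, 47, 49, 52, 56, 58, 60, 63, 75, 81, 82, 84, 88.
n = 14.
r = 1 + (30/100)·(14 − 1) = 1 + 3.9 = 4.9.
Rank 4 is 49 and rank 5 is 52.
Interpolate: 49 + 0.9·(52 − 49) = 49 + 0.9·3 = 51.7.

51.70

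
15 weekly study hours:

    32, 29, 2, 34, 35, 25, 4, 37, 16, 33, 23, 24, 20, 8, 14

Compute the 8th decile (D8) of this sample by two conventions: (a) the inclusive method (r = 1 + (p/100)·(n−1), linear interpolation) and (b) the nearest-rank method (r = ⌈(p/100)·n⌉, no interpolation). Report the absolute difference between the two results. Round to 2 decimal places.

0.20

Sorted: 2, 4, 8, 14, 16, 20, 23, 24, 25, 29, 32, 33, 34, 35, 37.
n = 15.
(a) r = 12.2; between ranks 12 (33) and 13 (34): 33.2.
(b) the nearest-rank method: rank 12 → 33.
|33.2 − 33| = 0.2.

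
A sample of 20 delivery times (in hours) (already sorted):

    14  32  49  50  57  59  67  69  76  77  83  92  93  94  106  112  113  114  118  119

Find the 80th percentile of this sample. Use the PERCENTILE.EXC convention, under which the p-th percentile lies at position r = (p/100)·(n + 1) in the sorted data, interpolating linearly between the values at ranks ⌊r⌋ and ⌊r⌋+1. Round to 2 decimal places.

n = 20.
r = (80/100)·(20 + 1) = 16.8.
Rank 16 is 112 and rank 17 is 113.
Interpolate: 112 + 0.8·(113 − 112) = 112 + 0.8·1 = 112.8.

112.80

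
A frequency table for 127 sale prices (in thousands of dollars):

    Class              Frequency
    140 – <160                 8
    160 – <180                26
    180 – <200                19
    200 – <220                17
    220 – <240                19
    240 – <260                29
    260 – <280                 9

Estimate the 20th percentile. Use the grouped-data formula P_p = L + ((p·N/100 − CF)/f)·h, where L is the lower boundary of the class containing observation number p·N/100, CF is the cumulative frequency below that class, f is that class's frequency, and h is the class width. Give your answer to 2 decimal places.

173.38

N = 127; target position k = 20/100 · 127 = 25.4.
Cumulative frequencies: 8, 34, 53, 70, 89, 118, 127.
Observation 25.4 falls in the class 160 – <180.
L = 160, CF = 8, f = 26, h = 20.
P20 = 160 + ((25.4 − 8)/26)·20 = 160 + 13.3846 = 173.385.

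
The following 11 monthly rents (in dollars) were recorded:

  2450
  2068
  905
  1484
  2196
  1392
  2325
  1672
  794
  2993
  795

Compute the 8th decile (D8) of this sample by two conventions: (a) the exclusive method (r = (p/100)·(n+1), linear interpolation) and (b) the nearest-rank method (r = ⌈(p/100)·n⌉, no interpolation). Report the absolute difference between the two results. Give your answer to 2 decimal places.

75.00

Sorted: 794, 795, 905, 1392, 1484, 1672, 2068, 2196, 2325, 2450, 2993.
n = 11.
(a) r = 9.6; between ranks 9 (2325) and 10 (2450): 2400.
(b) the nearest-rank method: rank 9 → 2325.
|2400 − 2325| = 75.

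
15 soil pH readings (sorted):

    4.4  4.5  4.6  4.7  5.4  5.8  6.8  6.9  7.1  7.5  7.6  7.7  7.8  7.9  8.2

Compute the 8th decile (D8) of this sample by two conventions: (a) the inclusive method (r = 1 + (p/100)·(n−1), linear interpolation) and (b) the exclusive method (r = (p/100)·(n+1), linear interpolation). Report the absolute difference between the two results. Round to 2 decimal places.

0.06

n = 15.
(a) r = 12.2; between ranks 12 (7.7) and 13 (7.8): 7.72.
(b) r = 12.8; between ranks 12 (7.7) and 13 (7.8): 7.78.
|7.72 − 7.78| = 0.06.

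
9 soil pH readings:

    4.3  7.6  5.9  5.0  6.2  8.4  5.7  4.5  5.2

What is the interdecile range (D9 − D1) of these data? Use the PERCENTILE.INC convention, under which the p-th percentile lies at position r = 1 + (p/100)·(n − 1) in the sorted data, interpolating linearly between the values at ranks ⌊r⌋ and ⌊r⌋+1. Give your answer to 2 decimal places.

Sorted: 4.3, 4.5, 5.0, 5.2, 5.7, 5.9, 6.2, 7.6, 8.4.
n = 9.
P10: r = 1.8; ranks 1–2 are 4.3, 4.5; interpolating gives 4.46.
P90: r = 8.2; ranks 8–9 are 7.6, 8.4; interpolating gives 7.76.
Difference: 7.76 − 4.46 = 3.3.

3.30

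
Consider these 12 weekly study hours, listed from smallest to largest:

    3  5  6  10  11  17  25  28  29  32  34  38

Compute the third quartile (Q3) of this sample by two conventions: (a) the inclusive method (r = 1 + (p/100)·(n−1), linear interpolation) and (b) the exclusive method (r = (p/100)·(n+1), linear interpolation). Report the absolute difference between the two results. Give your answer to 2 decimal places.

n = 12.
(a) r = 9.25; between ranks 9 (29) and 10 (32): 29.75.
(b) r = 9.75; between ranks 9 (29) and 10 (32): 31.25.
|29.75 − 31.25| = 1.5.

1.50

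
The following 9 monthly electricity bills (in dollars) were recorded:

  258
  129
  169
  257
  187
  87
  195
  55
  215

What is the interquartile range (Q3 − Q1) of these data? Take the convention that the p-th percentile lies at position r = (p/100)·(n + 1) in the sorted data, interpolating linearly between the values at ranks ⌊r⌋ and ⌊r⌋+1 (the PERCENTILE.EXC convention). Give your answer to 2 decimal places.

128.00

Sorted: 55, 87, 129, 169, 187, 195, 215, 257, 258.
n = 9.
P25: r = 2.5; ranks 2–3 are 87, 129; interpolating gives 108.
P75: r = 7.5; ranks 7–8 are 215, 257; interpolating gives 236.
Difference: 236 − 108 = 128.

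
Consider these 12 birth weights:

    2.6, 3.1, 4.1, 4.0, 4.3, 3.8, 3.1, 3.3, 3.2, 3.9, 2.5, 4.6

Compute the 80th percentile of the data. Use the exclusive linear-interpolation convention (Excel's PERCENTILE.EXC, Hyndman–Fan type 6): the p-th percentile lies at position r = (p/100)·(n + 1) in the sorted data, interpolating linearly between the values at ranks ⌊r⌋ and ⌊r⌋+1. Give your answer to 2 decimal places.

Sorted: 2.5, 2.6, 3.1, 3.1, 3.2, 3.3, 3.8, 3.9, 4.0, 4.1, 4.3, 4.6.
n = 12.
r = (80/100)·(12 + 1) = 10.4.
Rank 10 is 4.1 and rank 11 is 4.3.
Interpolate: 4.1 + 0.4·(4.3 − 4.1) = 4.1 + 0.4·0.2 = 4.18.

4.18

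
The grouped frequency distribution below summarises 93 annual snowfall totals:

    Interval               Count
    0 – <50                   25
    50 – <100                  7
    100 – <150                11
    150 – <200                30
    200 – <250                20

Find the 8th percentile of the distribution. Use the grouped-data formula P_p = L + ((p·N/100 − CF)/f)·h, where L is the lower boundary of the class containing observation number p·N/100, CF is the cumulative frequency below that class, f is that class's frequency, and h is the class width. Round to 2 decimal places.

14.88

N = 93; target position k = 8/100 · 93 = 7.44.
Cumulative frequencies: 25, 32, 43, 73, 93.
Observation 7.44 falls in the class 0 – <50.
L = 0, CF = 0, f = 25, h = 50.
P8 = 0 + ((7.44 − 0)/25)·50 = 0 + 14.88 = 14.88.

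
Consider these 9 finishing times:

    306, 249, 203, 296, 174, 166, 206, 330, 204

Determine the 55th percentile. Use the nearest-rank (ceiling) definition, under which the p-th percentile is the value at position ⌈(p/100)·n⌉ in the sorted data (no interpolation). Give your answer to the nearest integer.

206

Sorted: 166, 174, 203, 204, 206, 249, 296, 306, 330.
n = 9.
Position = ⌈55/100 · 9⌉ = ⌈4.95⌉ = 5.
The value at rank 5 is 206.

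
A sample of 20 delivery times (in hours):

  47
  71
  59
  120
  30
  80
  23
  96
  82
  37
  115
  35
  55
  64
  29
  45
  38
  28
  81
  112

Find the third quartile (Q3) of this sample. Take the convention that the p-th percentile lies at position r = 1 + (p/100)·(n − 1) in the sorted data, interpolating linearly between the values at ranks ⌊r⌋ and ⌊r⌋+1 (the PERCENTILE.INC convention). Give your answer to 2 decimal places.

Sorted: 23, 28, 29, 30, 35, 37, 38, 45, 47, 55, 59, 64, 71, 80, 81, 82, 96, 112, 115, 120.
n = 20.
r = 1 + (75/100)·(20 − 1) = 1 + 14.25 = 15.25.
Rank 15 is 81 and rank 16 is 82.
Interpolate: 81 + 0.25·(82 − 81) = 81 + 0.25·1 = 81.25.

81.25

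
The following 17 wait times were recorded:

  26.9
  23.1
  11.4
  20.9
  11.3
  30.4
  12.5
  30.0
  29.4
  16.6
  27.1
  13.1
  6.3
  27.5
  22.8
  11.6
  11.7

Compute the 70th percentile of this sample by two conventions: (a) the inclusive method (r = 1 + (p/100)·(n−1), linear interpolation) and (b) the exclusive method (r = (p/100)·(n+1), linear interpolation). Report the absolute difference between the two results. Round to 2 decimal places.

Sorted: 6.3, 11.3, 11.4, 11.6, 11.7, 12.5, 13.1, 16.6, 20.9, 22.8, 23.1, 26.9, 27.1, 27.5, 29.4, 30.0, 30.4.
n = 17.
(a) r = 12.2; between ranks 12 (26.9) and 13 (27.1): 26.94.
(b) r = 12.6; between ranks 12 (26.9) and 13 (27.1): 27.02.
|26.94 − 27.02| = 0.08.

0.08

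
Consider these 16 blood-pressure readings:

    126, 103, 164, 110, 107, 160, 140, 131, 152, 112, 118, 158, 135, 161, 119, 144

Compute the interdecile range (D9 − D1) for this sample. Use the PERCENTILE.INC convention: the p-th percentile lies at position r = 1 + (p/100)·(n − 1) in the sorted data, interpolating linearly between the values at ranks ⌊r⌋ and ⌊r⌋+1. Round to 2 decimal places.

Sorted: 103, 107, 110, 112, 118, 119, 126, 131, 135, 140, 144, 152, 158, 160, 161, 164.
n = 16.
P10: r = 2.5; ranks 2–3 are 107, 110; interpolating gives 108.5.
P90: r = 14.5; ranks 14–15 are 160, 161; interpolating gives 160.5.
Difference: 160.5 − 108.5 = 52.

52.00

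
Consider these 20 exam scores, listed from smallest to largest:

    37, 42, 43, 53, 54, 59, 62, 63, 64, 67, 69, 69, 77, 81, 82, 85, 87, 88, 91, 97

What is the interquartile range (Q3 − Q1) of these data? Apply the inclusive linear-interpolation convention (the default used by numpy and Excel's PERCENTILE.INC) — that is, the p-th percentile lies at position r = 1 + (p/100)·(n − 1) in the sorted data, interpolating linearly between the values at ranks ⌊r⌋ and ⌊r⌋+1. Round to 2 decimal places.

n = 20.
P25: r = 5.75; ranks 5–6 are 54, 59; interpolating gives 57.75.
P75: r = 15.25; ranks 15–16 are 82, 85; interpolating gives 82.75.
Difference: 82.75 − 57.75 = 25.

25.00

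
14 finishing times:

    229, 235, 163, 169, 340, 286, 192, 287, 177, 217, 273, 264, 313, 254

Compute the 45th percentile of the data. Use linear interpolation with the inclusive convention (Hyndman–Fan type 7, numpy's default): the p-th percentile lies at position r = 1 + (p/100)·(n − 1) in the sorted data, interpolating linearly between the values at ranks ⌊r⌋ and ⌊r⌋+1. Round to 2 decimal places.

Sorted: 163, 169, 177, 192, 217, 229, 235, 254, 264, 273, 286, 287, 313, 340.
n = 14.
r = 1 + (45/100)·(14 − 1) = 1 + 5.85 = 6.85.
Rank 6 is 229 and rank 7 is 235.
Interpolate: 229 + 0.85·(235 − 229) = 229 + 0.85·6 = 234.1.

234.10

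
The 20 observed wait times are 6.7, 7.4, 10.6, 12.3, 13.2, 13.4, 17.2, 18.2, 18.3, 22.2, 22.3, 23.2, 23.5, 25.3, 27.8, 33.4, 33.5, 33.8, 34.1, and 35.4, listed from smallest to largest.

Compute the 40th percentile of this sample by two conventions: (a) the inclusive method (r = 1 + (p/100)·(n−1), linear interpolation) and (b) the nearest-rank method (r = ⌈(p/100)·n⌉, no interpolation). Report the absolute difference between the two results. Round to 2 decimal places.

0.06

n = 20.
(a) r = 8.6; between ranks 8 (18.2) and 9 (18.3): 18.26.
(b) the nearest-rank method: rank 8 → 18.2.
|18.26 − 18.2| = 0.06.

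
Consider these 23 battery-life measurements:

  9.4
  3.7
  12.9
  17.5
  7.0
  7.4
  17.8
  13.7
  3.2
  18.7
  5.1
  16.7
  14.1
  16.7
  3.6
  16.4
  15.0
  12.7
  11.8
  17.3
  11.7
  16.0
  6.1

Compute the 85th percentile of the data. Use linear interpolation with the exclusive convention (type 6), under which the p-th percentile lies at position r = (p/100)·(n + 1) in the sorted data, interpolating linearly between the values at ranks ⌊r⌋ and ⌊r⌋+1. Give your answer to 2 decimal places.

17.38

Sorted: 3.2, 3.6, 3.7, 5.1, 6.1, 7.0, 7.4, 9.4, 11.7, 11.8, 12.7, 12.9, 13.7, 14.1, 15.0, 16.0, 16.4, 16.7, 16.7, 17.3, 17.5, 17.8, 18.7.
n = 23.
r = (85/100)·(23 + 1) = 20.4.
Rank 20 is 17.3 and rank 21 is 17.5.
Interpolate: 17.3 + 0.4·(17.5 − 17.3) = 17.3 + 0.4·0.2 = 17.38.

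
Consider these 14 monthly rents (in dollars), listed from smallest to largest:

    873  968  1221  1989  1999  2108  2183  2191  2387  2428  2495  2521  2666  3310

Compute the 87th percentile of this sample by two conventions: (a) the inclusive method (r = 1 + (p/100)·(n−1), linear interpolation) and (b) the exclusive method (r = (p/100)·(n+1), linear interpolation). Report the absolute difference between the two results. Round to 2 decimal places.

n = 14.
(a) r = 12.31; between ranks 12 (2521) and 13 (2666): 2565.95.
(b) r = 13.05; between ranks 13 (2666) and 14 (3310): 2698.2.
|2565.95 − 2698.2| = 132.25.

132.25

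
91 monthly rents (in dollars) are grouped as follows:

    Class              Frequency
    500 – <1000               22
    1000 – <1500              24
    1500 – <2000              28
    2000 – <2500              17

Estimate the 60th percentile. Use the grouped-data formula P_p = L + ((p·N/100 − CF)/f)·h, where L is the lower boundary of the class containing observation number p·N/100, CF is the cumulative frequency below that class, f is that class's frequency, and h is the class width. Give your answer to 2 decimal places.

1653.57

N = 91; target position k = 60/100 · 91 = 54.6.
Cumulative frequencies: 22, 46, 74, 91.
Observation 54.6 falls in the class 1500 – <2000.
L = 1500, CF = 46, f = 28, h = 500.
P60 = 1500 + ((54.6 − 46)/28)·500 = 1500 + 153.571 = 1653.57.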